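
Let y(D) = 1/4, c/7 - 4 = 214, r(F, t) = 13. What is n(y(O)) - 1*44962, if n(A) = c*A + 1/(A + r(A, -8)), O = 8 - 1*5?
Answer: -4725525/106 ≈ -44580.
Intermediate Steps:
c = 1526 (c = 28 + 7*214 = 28 + 1498 = 1526)
O = 3 (O = 8 - 5 = 3)
y(D) = ¼
n(A) = 1/(13 + A) + 1526*A (n(A) = 1526*A + 1/(A + 13) = 1526*A + 1/(13 + A) = 1/(13 + A) + 1526*A)
n(y(O)) - 1*44962 = (1 + 1526*(¼)² + 19838*(¼))/(13 + ¼) - 1*44962 = (1 + 1526*(1/16) + 9919/2)/(53/4) - 44962 = 4*(1 + 763/8 + 9919/2)/53 - 44962 = (4/53)*(40447/8) - 44962 = 40447/106 - 44962 = -4725525/106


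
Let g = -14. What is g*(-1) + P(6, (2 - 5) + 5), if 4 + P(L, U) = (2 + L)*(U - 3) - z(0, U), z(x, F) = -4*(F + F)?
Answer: 18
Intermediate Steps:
z(x, F) = -8*F
P(L, U) = -4 + 8*U + (-3 + U)*(2 + L) (P(L, U) = -4 + ((2 + L)*(U - 3) - (-8)*U) = -4 + ((2 + L)*(-3 + U) + 8*U) = -4 + ((-3 + U)*(2 + L) + 8*U) = -4 + (8*U + (-3 + U)*(2 + L)) = -4 + 8*U + (-3 + U)*(2 + L))
g*(-1) + P(6, (2 - 5) + 5) = -14*(-1) + (-10 - 3*6 + 10*((2 - 5) + 5) + 6*((2 - 5) + 5)) = 14 + (-10 - 18 + 10*(-3 + 5) + 6*(-3 + 5)) = 14 + (-10 - 18 + 10*2 + 6*2) = 14 + (-10 - 18 + 20 + 12) = 14 + 4 = 18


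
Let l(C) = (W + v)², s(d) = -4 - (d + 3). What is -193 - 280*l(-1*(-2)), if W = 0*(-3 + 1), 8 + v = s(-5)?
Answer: -28193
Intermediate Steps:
s(d) = -7 - d (s(d) = -4 - (3 + d) = -4 + (-3 - d) = -7 - d)
v = -10 (v = -8 + (-7 - 1*(-5)) = -8 + (-7 + 5) = -8 - 2 = -10)
W = 0 (W = 0*(-2) = 0)
l(C) = 100 (l(C) = (0 - 10)² = (-10)² = 100)
-193 - 280*l(-1*(-2)) = -193 - 280*100 = -193 - 28000 = -28193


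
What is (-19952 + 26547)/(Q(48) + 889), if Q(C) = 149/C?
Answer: 316560/42821 ≈ 7.3926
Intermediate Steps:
(-19952 + 26547)/(Q(48) + 889) = (-19952 + 26547)/(149/48 + 889) = 6595/(149*(1/48) + 889) = 6595/(149/48 + 889) = 6595/(42821/48) = 6595*(48/42821) = 316560/42821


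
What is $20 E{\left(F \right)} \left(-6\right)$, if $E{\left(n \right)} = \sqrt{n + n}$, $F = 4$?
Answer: $- 240 \sqrt{2} \approx -339.41$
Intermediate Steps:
$E{\left(n \right)} = \sqrt{2} \sqrt{n}$ ($E{\left(n \right)} = \sqrt{2 n} = \sqrt{2} \sqrt{n}$)
$20 E{\left(F \right)} \left(-6\right) = 20 \sqrt{2} \sqrt{4} \left(-6\right) = 20 \sqrt{2} \cdot 2 \left(-6\right) = 20 \cdot 2 \sqrt{2} \left(-6\right) = 40 \sqrt{2} \left(-6\right) = - 240 \sqrt{2}$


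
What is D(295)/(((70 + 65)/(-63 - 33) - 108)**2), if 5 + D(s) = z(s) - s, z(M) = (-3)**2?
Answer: -99328/4085667 ≈ -0.024311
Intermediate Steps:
z(M) = 9
D(s) = 4 - s (D(s) = -5 + (9 - s) = 4 - s)
D(295)/(((70 + 65)/(-63 - 33) - 108)**2) = (4 - 1*295)/(((70 + 65)/(-63 - 33) - 108)**2) = (4 - 295)/((135/(-96) - 108)**2) = -291/(135*(-1/96) - 108)**2 = -291/(-45/32 - 108)**2 = -291/((-3501/32)**2) = -291/12257001/1024 = -291*1024/12257001 = -99328/4085667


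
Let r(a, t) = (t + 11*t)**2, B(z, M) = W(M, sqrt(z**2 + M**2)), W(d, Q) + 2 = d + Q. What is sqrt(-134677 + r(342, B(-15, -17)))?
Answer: I*sqrt(8677 + 5472*sqrt(514)) ≈ 364.33*I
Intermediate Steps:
W(d, Q) = -2 + Q + d (W(d, Q) = -2 + (d + Q) = -2 + (Q + d) = -2 + Q + d)
B(z, M) = -2 + M + sqrt(M**2 + z**2) (B(z, M) = -2 + sqrt(z**2 + M**2) + M = -2 + sqrt(M**2 + z**2) + M = -2 + M + sqrt(M**2 + z**2))
r(a, t) = 144*t**2 (r(a, t) = (12*t)**2 = 144*t**2)
sqrt(-134677 + r(342, B(-15, -17))) = sqrt(-134677 + 144*(-2 - 17 + sqrt((-17)**2 + (-15)**2))**2) = sqrt(-134677 + 144*(-2 - 17 + sqrt(289 + 225))**2) = sqrt(-134677 + 144*(-2 - 17 + sqrt(514))**2) = sqrt(-134677 + 144*(-19 + sqrt(514))**2)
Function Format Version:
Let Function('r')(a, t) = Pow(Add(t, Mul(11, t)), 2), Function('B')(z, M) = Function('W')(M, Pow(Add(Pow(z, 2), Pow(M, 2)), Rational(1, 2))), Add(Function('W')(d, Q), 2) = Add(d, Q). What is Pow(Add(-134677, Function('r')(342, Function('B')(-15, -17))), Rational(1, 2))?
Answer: Mul(I, Pow(Add(8677, Mul(5472, Pow(514, Rational(1, 2)))), Rational(1, 2))) ≈ Mul(364.33, I)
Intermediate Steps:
Function('W')(d, Q) = Add(-2, Q, d) (Function('W')(d, Q) = Add(-2, Add(d, Q)) = Add(-2, Add(Q, d)) = Add(-2, Q, d))
Function('B')(z, M) = Add(-2, M, Pow(Add(Pow(M, 2), Pow(z, 2)), Rational(1, 2))) (Function('B')(z, M) = Add(-2, Pow(Add(Pow(z, 2), Pow(M, 2)), Rational(1, 2)), M) = Add(-2, Pow(Add(Pow(M, 2), Pow(z, 2)), Rational(1, 2)), M) = Add(-2, M, Pow(Add(Pow(M, 2), Pow(z, 2)), Rational(1, 2))))
Function('r')(a, t) = Mul(144, Pow(t, 2)) (Function('r')(a, t) = Pow(Mul(12, t), 2) = Mul(144, Pow(t, 2)))
Pow(Add(-134677, Function('r')(342, Function('B')(-15, -17))), Rational(1, 2)) = Pow(Add(-134677, Mul(144, Pow(Add(-2, -17, Pow(Add(Pow(-17, 2), Pow(-15, 2)), Rational(1, 2))), 2))), Rational(1, 2)) = Pow(Add(-134677, Mul(144, Pow(Add(-2, -17, Pow(Add(289, 225), Rational(1, 2))), 2))), Rational(1, 2)) = Pow(Add(-134677, Mul(144, Pow(Add(-2, -17, Pow(514, Rational(1, 2))), 2))), Rational(1, 2)) = Pow(Add(-134677, Mul(144, Pow(Add(-19, Pow(514, Rational(1, 2))), 2))), Rational(1, 2))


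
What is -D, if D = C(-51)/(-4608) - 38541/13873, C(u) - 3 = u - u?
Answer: 59212849/21308928 ≈ 2.7788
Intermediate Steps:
C(u) = 3 (C(u) = 3 + (u - u) = 3 + 0 = 3)
D = -59212849/21308928 (D = 3/(-4608) - 38541/13873 = 3*(-1/4608) - 38541*1/13873 = -1/1536 - 38541/13873 = -59212849/21308928 ≈ -2.7788)
-D = -1*(-59212849/21308928) = 59212849/21308928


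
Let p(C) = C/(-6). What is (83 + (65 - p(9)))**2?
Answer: 89401/4 ≈ 22350.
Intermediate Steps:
p(C) = -C/6 (p(C) = C*(-1/6) = -C/6)
(83 + (65 - p(9)))**2 = (83 + (65 - (-1)*9/6))**2 = (83 + (65 - 1*(-3/2)))**2 = (83 + (65 + 3/2))**2 = (83 + 133/2)**2 = (299/2)**2 = 89401/4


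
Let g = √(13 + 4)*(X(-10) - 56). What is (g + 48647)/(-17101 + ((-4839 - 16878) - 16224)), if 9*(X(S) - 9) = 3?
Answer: -48647/55042 + 70*√17/82563 ≈ -0.88032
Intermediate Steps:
X(S) = 28/3 (X(S) = 9 + (⅑)*3 = 9 + ⅓ = 28/3)
g = -140*√17/3 (g = √(13 + 4)*(28/3 - 56) = √17*(-140/3) = -140*√17/3 ≈ -192.41)
(g + 48647)/(-17101 + ((-4839 - 16878) - 16224)) = (-140*√17/3 + 48647)/(-17101 + ((-4839 - 16878) - 16224)) = (48647 - 140*√17/3)/(-17101 + (-21717 - 16224)) = (48647 - 140*√17/3)/(-17101 - 37941) = (48647 - 140*√17/3)/(-55042) = (48647 - 140*√17/3)*(-1/55042) = -48647/55042 + 70*√17/82563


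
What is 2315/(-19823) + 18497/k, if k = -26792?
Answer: -428689511/531097816 ≈ -0.80718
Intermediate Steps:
2315/(-19823) + 18497/k = 2315/(-19823) + 18497/(-26792) = 2315*(-1/19823) + 18497*(-1/26792) = -2315/19823 - 18497/26792 = -428689511/531097816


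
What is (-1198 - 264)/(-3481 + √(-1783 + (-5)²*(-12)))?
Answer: 2544611/6059722 + 731*I*√2083/6059722 ≈ 0.41992 + 0.0055057*I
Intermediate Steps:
(-1198 - 264)/(-3481 + √(-1783 + (-5)²*(-12))) = -1462/(-3481 + √(-1783 + 25*(-12))) = -1462/(-3481 + √(-1783 - 300)) = -1462/(-3481 + √(-2083)) = -1462/(-3481 + I*√2083)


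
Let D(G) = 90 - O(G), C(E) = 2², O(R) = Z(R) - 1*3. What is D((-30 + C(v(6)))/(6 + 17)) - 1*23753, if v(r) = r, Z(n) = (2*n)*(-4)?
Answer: -544388/23 ≈ -23669.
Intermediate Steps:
Z(n) = -8*n
O(R) = -3 - 8*R (O(R) = -8*R - 1*3 = -8*R - 3 = -3 - 8*R)
C(E) = 4
D(G) = 93 + 8*G (D(G) = 90 - (-3 - 8*G) = 90 + (3 + 8*G) = 93 + 8*G)
D((-30 + C(v(6)))/(6 + 17)) - 1*23753 = (93 + 8*((-30 + 4)/(6 + 17))) - 1*23753 = (93 + 8*(-26/23)) - 23753 = (93 - 208/23) - 23753 = 1931/23 - 23753 = -544388/23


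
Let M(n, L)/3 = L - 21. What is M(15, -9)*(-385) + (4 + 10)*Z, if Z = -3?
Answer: 34608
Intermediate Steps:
M(n, L) = -63 + 3*L (M(n, L) = 3*(L - 21) = 3*(-21 + L) = -63 + 3*L)
M(15, -9)*(-385) + (4 + 10)*Z = (-63 + 3*(-9))*(-385) + (4 + 10)*(-3) = (-63 - 27)*(-385) + 14*(-3) = -90*(-385) - 42 = 34650 - 42 = 34608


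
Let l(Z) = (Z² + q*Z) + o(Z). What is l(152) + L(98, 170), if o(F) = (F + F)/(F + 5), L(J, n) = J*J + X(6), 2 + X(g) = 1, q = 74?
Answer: 6901239/157 ≈ 43957.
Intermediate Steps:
X(g) = -1 (X(g) = -2 + 1 = -1)
L(J, n) = -1 + J² (L(J, n) = J*J - 1 = J² - 1 = -1 + J²)
o(F) = 2*F/(5 + F) (o(F) = (2*F)/(5 + F) = 2*F/(5 + F))
l(Z) = Z² + 74*Z + 2*Z/(5 + Z) (l(Z) = (Z² + 74*Z) + 2*Z/(5 + Z) = Z² + 74*Z + 2*Z/(5 + Z))
l(152) + L(98, 170) = 152*(2 + (5 + 152)*(74 + 152))/(5 + 152) + (-1 + 98²) = 152*(2 + 157*226)/157 + (-1 + 9604) = 152*(1/157)*(2 + 35482) + 9603 = 152*(1/157)*35484 + 9603 = 5393568/157 + 9603 = 6901239/157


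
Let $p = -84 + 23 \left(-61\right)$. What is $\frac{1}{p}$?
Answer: $- \frac{1}{1487} \approx -0.00067249$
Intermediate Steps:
$p = -1487$ ($p = -84 - 1403 = -1487$)
$\frac{1}{p} = \frac{1}{-1487} = - \frac{1}{1487}$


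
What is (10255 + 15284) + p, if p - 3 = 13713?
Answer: 39255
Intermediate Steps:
p = 13716 (p = 3 + 13713 = 13716)
(10255 + 15284) + p = (10255 + 15284) + 13716 = 25539 + 13716 = 39255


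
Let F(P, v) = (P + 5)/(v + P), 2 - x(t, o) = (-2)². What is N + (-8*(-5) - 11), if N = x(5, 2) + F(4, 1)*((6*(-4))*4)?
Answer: -729/5 ≈ -145.80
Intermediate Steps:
x(t, o) = -2 (x(t, o) = 2 - 1*(-2)² = 2 - 1*4 = 2 - 4 = -2)
F(P, v) = (5 + P)/(P + v)
N = -874/5 (N = -2 + ((5 + 4)/(4 + 1))*((6*(-4))*4) = -2 + (9/5)*(-24*4) = -2 + ((⅕)*9)*(-96) = -2 + (9/5)*(-96) = -2 - 864/5 = -874/5 ≈ -174.80)
N + (-8*(-5) - 11) = -874/5 + (-8*(-5) - 11) = -874/5 + (40 - 11) = -874/5 + 29 = -729/5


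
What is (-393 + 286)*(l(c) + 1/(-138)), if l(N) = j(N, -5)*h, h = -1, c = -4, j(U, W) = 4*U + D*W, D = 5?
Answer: -605299/138 ≈ -4386.2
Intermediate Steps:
j(U, W) = 4*U + 5*W
l(N) = 25 - 4*N (l(N) = (4*N + 5*(-5))*(-1) = (4*N - 25)*(-1) = (-25 + 4*N)*(-1) = 25 - 4*N)
(-393 + 286)*(l(c) + 1/(-138)) = (-393 + 286)*((25 - 4*(-4)) + 1/(-138)) = -107*((25 + 16) - 1/138) = -107*(41 - 1/138) = -107*5657/138 = -605299/138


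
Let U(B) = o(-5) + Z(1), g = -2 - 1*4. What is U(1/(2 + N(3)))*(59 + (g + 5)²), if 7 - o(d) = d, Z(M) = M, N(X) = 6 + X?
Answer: 780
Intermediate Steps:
o(d) = 7 - d
g = -6 (g = -2 - 4 = -6)
U(B) = 13 (U(B) = (7 - 1*(-5)) + 1 = (7 + 5) + 1 = 12 + 1 = 13)
U(1/(2 + N(3)))*(59 + (g + 5)²) = 13*(59 + (-6 + 5)²) = 13*(59 + (-1)²) = 13*(59 + 1) = 13*60 = 780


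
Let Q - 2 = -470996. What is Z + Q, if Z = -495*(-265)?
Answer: -339819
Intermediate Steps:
Q = -470994 (Q = 2 - 470996 = -470994)
Z = 131175
Z + Q = 131175 - 470994 = -339819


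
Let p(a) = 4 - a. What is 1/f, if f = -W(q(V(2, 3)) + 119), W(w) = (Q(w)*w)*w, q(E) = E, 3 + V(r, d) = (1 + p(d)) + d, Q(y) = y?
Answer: -1/1771561 ≈ -5.6447e-7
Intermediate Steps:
V(r, d) = 2 (V(r, d) = -3 + ((1 + (4 - d)) + d) = -3 + ((5 - d) + d) = -3 + 5 = 2)
W(w) = w³ (W(w) = (w*w)*w = w²*w = w³)
f = -1771561 (f = -(2 + 119)³ = -1*121³ = -1*1771561 = -1771561)
1/f = 1/(-1771561) = -1/1771561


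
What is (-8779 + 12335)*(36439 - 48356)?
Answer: -42376852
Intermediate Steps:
(-8779 + 12335)*(36439 - 48356) = 3556*(-11917) = -42376852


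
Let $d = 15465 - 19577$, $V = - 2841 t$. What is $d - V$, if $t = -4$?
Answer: $-15476$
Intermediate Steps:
$V = 11364$ ($V = \left(-2841\right) \left(-4\right) = 11364$)
$d = -4112$ ($d = 15465 - 19577 = -4112$)
$d - V = -4112 - 11364 = -15476$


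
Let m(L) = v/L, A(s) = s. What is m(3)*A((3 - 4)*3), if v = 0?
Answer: 0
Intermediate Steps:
m(L) = 0 (m(L) = 0/L = 0)
m(3)*A((3 - 4)*3) = 0*((3 - 4)*3) = 0*(-1*3) = 0*(-3) = 0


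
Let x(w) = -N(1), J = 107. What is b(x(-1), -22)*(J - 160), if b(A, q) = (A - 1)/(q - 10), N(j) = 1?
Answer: -53/16 ≈ -3.3125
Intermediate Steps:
x(w) = -1 (x(w) = -1*1 = -1)
b(A, q) = (-1 + A)/(-10 + q)
b(x(-1), -22)*(J - 160) = ((-1 - 1)/(-10 - 22))*(107 - 160) = (-2/(-32))*(-53) = -1/32*(-2)*(-53) = (1/16)*(-53) = -53/16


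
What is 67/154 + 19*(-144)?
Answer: -421277/154 ≈ -2735.6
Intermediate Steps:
67/154 + 19*(-144) = 67*(1/154) - 2736 = 67/154 - 2736 = -421277/154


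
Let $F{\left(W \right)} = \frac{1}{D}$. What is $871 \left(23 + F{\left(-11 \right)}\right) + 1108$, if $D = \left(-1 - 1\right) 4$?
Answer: $\frac{168257}{8} \approx 21032.0$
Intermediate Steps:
$D = -8$ ($D = \left(-2\right) 4 = -8$)
$F{\left(W \right)} = - \frac{1}{8}$ ($F{\left(W \right)} = \frac{1}{-8} = - \frac{1}{8}$)
$871 \left(23 + F{\left(-11 \right)}\right) + 1108 = 871 \left(23 - \frac{1}{8}\right) + 1108 = 871 \cdot \frac{183}{8} + 1108 = \frac{159393}{8} + 1108 = \frac{168257}{8}$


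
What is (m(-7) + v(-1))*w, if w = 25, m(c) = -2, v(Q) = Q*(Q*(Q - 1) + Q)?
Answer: -75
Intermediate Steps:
v(Q) = Q*(Q + Q*(-1 + Q)) (v(Q) = Q*(Q*(-1 + Q) + Q) = Q*(Q + Q*(-1 + Q)))
(m(-7) + v(-1))*w = (-2 + (-1)³)*25 = (-2 - 1)*25 = -3*25 = -75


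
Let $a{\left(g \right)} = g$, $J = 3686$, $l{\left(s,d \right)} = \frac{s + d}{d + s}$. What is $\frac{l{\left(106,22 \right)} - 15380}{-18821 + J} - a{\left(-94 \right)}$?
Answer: $\frac{1438069}{15135} \approx 95.016$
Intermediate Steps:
$l{\left(s,d \right)} = 1$ ($l{\left(s,d \right)} = \frac{d + s}{d + s} = 1$)
$\frac{l{\left(106,22 \right)} - 15380}{-18821 + J} - a{\left(-94 \right)} = \frac{1 - 15380}{-18821 + 3686} - -94 = - \frac{15379}{-15135} + 94 = \left(-15379\right) \left(- \frac{1}{15135}\right) + 94 = \frac{15379}{15135} + 94 = \frac{1438069}{15135}$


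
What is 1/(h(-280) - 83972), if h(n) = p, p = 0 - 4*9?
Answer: -1/84008 ≈ -1.1904e-5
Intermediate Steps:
p = -36 (p = 0 - 36 = -36)
h(n) = -36
1/(h(-280) - 83972) = 1/(-36 - 83972) = 1/(-84008) = -1/84008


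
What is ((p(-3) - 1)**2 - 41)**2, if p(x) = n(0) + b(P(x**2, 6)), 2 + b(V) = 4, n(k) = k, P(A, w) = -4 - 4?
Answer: 1600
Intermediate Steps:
P(A, w) = -8
b(V) = 2 (b(V) = -2 + 4 = 2)
p(x) = 2 (p(x) = 0 + 2 = 2)
((p(-3) - 1)**2 - 41)**2 = ((2 - 1)**2 - 41)**2 = (1**2 - 41)**2 = (1 - 41)**2 = (-40)**2 = 1600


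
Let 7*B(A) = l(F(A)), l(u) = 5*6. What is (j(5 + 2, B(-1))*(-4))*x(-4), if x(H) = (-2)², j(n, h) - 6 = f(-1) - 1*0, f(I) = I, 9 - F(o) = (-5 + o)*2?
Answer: -80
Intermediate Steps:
F(o) = 19 - 2*o (F(o) = 9 - (-5 + o)*2 = 9 - (-10 + 2*o) = 9 + (10 - 2*o) = 19 - 2*o)
l(u) = 30
B(A) = 30/7 (B(A) = (⅐)*30 = 30/7)
j(n, h) = 5 (j(n, h) = 6 + (-1 - 1*0) = 6 + (-1 + 0) = 6 - 1 = 5)
x(H) = 4
(j(5 + 2, B(-1))*(-4))*x(-4) = (5*(-4))*4 = -20*4 = -80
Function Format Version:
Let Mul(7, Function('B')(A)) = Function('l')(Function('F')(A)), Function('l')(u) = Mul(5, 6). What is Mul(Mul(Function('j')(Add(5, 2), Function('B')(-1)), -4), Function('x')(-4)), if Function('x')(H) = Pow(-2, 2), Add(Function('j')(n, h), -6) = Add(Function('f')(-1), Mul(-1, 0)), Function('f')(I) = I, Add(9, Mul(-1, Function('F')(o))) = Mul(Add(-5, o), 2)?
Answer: -80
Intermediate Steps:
Function('F')(o) = Add(19, Mul(-2, o)) (Function('F')(o) = Add(9, Mul(-1, Mul(Add(-5, o), 2))) = Add(9, Mul(-1, Add(-10, Mul(2, o)))) = Add(9, Add(10, Mul(-2, o))) = Add(19, Mul(-2, o)))
Function('l')(u) = 30
Function('B')(A) = Rational(30, 7) (Function('B')(A) = Mul(Rational(1, 7), 30) = Rational(30, 7))
Function('j')(n, h) = 5 (Function('j')(n, h) = Add(6, Add(-1, Mul(-1, 0))) = Add(6, Add(-1, 0)) = Add(6, -1) = 5)
Function('x')(H) = 4
Mul(Mul(Function('j')(Add(5, 2), Function('B')(-1)), -4), Function('x')(-4)) = Mul(Mul(5, -4), 4) = Mul(-20, 4) = -80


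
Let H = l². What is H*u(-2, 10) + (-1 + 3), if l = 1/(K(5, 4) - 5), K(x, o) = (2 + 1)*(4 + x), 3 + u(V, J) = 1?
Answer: 483/242 ≈ 1.9959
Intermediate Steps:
u(V, J) = -2 (u(V, J) = -3 + 1 = -2)
K(x, o) = 12 + 3*x (K(x, o) = 3*(4 + x) = 12 + 3*x)
l = 1/22 (l = 1/((12 + 3*5) - 5) = 1/((12 + 15) - 5) = 1/(27 - 5) = 1/22 ≈ 0.045455)
H = 1/484 (H = (1/22)² = 1/484 ≈ 0.0020661)
H*u(-2, 10) + (-1 + 3) = (1/484)*(-2) + (-1 + 3) = -1/242 + 2 = 483/242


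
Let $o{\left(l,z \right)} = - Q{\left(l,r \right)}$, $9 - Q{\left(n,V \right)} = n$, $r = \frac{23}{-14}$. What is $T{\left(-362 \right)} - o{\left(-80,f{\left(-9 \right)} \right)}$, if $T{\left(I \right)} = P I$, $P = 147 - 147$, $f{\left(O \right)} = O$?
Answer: $89$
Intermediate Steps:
$r = - \frac{23}{14}$ ($r = 23 \left(- \frac{1}{14}\right) = - \frac{23}{14} \approx -1.6429$)
$Q{\left(n,V \right)} = 9 - n$
$P = 0$ ($P = 147 - 147 = 0$)
$o{\left(l,z \right)} = -9 + l$ ($o{\left(l,z \right)} = - (9 - l) = -9 + l$)
$T{\left(I \right)} = 0$ ($T{\left(I \right)} = 0 I = 0$)
$T{\left(-362 \right)} - o{\left(-80,f{\left(-9 \right)} \right)} = 0 - \left(-9 - 80\right) = 0 - -89 = 0 + 89 = 89$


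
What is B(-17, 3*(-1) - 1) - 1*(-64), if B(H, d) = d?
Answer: 60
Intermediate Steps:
B(-17, 3*(-1) - 1) - 1*(-64) = (3*(-1) - 1) - 1*(-64) = (-3 - 1) + 64 = -4 + 64 = 60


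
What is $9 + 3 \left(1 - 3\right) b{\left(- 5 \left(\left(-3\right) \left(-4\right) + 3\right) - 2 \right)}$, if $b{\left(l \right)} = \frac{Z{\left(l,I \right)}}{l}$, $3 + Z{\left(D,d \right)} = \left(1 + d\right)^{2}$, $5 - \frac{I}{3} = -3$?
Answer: $\frac{4425}{77} \approx 57.468$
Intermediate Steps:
$I = 24$ ($I = 15 - -9 = 15 + 9 = 24$)
$Z{\left(D,d \right)} = -3 + \left(1 + d\right)^{2}$
$b{\left(l \right)} = \frac{622}{l}$ ($b{\left(l \right)} = \frac{-3 + \left(1 + 24\right)^{2}}{l} = \frac{-3 + 25^{2}}{l} = \frac{-3 + 625}{l} = \frac{622}{l}$)
$9 + 3 \left(1 - 3\right) b{\left(- 5 \left(\left(-3\right) \left(-4\right) + 3\right) - 2 \right)} = 9 + 3 \left(1 - 3\right) \frac{622}{- 5 \left(\left(-3\right) \left(-4\right) + 3\right) - 2} = 9 + 3 \left(-2\right) \frac{622}{- 5 \left(12 + 3\right) - 2} = 9 - 6 \frac{622}{\left(-5\right) 15 - 2} = 9 - 6 \frac{622}{-75 - 2} = 9 - 6 \frac{622}{-77} = 9 - 6 \cdot 622 \left(- \frac{1}{77}\right) = 9 - - \frac{3732}{77} = 9 + \frac{3732}{77} = \frac{4425}{77}$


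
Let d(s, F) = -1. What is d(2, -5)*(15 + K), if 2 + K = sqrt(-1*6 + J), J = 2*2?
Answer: -13 - I*sqrt(2) ≈ -13.0 - 1.4142*I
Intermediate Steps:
J = 4
K = -2 + I*sqrt(2) (K = -2 + sqrt(-1*6 + 4) = -2 + sqrt(-6 + 4) = -2 + sqrt(-2) = -2 + I*sqrt(2) ≈ -2.0 + 1.4142*I)
d(2, -5)*(15 + K) = -(15 + (-2 + I*sqrt(2))) = -(13 + I*sqrt(2)) = -13 - I*sqrt(2)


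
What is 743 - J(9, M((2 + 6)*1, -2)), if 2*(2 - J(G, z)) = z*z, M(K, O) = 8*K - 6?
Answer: 2423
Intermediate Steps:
M(K, O) = -6 + 8*K
J(G, z) = 2 - z²/2 (J(G, z) = 2 - z*z/2 = 2 - z²/2)
743 - J(9, M((2 + 6)*1, -2)) = 743 - (2 - (-6 + 8*((2 + 6)*1))²/2) = 743 - (2 - (-6 + 8*(8*1))²/2) = 743 - (2 - (-6 + 8*8)²/2) = 743 - (2 - (-6 + 64)²/2) = 743 - (2 - ½*58²) = 743 - (2 - ½*3364) = 743 - (2 - 1682) = 743 - 1*(-1680) = 743 + 1680 = 2423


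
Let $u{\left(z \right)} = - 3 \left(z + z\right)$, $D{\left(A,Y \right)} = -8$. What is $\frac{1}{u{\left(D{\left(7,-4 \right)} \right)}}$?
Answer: $\frac{1}{48} \approx 0.020833$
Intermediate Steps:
$u{\left(z \right)} = - 6 z$ ($u{\left(z \right)} = - 3 \cdot 2 z = - 6 z$)
$\frac{1}{u{\left(D{\left(7,-4 \right)} \right)}} = \frac{1}{\left(-6\right) \left(-8\right)} = \frac{1}{48}$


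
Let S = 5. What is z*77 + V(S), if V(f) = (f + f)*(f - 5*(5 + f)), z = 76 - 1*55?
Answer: 1167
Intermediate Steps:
z = 21 (z = 76 - 55 = 21)
V(f) = 2*f*(-25 - 4*f) (V(f) = (2*f)*(f + (-25 - 5*f)) = (2*f)*(-25 - 4*f) = 2*f*(-25 - 4*f))
z*77 + V(S) = 21*77 - 2*5*(25 + 4*5) = 1617 - 2*5*(25 + 20) = 1617 - 2*5*45 = 1617 - 450 = 1167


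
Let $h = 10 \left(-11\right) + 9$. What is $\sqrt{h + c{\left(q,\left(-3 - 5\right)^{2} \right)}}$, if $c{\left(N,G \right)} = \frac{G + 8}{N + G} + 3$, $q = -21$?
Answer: $\frac{i \sqrt{178106}}{43} \approx 9.8146 i$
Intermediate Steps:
$c{\left(N,G \right)} = 3 + \frac{8 + G}{G + N}$ ($c{\left(N,G \right)} = \frac{8 + G}{G + N} + 3 = 3 + \frac{8 + G}{G + N}$)
$h = -101$ ($h = -110 + 9 = -101$)
$\sqrt{h + c{\left(q,\left(-3 - 5\right)^{2} \right)}} = \sqrt{-101 + \frac{8 + 3 \left(-21\right) + 4 \left(-3 - 5\right)^{2}}{\left(-3 - 5\right)^{2} - 21}} = \sqrt{-101 + \frac{8 - 63 + 4 \left(-8\right)^{2}}{\left(-8\right)^{2} - 21}} = \sqrt{-101 + \frac{8 - 63 + 4 \cdot 64}{64 - 21}} = \sqrt{-101 + \frac{8 - 63 + 256}{43}} = \sqrt{-101 + \frac{1}{43} \cdot 201} = \sqrt{-101 + \frac{201}{43}} = \sqrt{- \frac{4142}{43}} = \frac{i \sqrt{178106}}{43}$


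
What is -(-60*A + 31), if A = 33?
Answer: 1949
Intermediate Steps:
-(-60*A + 31) = -(-60*33 + 31) = -(-1980 + 31) = -1*(-1949) = 1949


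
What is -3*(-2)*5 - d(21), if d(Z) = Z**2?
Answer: -411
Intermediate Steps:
-3*(-2)*5 - d(21) = -3*(-2)*5 - 1*21**2 = 6*5 - 1*441 = 30 - 441 = -411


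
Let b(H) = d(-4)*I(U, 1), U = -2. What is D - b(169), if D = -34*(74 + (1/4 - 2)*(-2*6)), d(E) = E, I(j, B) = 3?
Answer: -3218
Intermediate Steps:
b(H) = -12 (b(H) = -4*3 = -12)
D = -3230 (D = -34*(74 + (¼ - 2)*(-12)) = -34*(74 - 7/4*(-12)) = -34*(74 + 21) = -34*95 = -3230)
D - b(169) = -3230 - 1*(-12) = -3230 + 12 = -3218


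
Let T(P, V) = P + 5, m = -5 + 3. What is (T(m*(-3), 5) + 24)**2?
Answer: 1225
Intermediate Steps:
m = -2
T(P, V) = 5 + P
(T(m*(-3), 5) + 24)**2 = ((5 - 2*(-3)) + 24)**2 = ((5 + 6) + 24)**2 = (11 + 24)**2 = 35**2 = 1225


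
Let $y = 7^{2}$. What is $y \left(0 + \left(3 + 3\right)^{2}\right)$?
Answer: $1764$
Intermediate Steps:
$y = 49$
$y \left(0 + \left(3 + 3\right)^{2}\right) = 49 \left(0 + \left(3 + 3\right)^{2}\right) = 49 \left(0 + 6^{2}\right) = 49 \left(0 + 36\right) = 49 \cdot 36 = 1764$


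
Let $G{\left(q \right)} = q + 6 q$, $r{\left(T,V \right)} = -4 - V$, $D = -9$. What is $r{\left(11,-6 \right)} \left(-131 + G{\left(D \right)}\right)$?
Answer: $-388$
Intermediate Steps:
$G{\left(q \right)} = 7 q$
$r{\left(11,-6 \right)} \left(-131 + G{\left(D \right)}\right) = \left(-4 - -6\right) \left(-131 + 7 \left(-9\right)\right) = \left(-4 + 6\right) \left(-131 - 63\right) = 2 \left(-194\right) = -388$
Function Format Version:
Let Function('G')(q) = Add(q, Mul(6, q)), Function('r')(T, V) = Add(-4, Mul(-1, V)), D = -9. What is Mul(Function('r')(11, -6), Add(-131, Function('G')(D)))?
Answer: -388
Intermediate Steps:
Function('G')(q) = Mul(7, q)
Mul(Function('r')(11, -6), Add(-131, Function('G')(D))) = Mul(Add(-4, Mul(-1, -6)), Add(-131, Mul(7, -9))) = Mul(Add(-4, 6), Add(-131, -63)) = Mul(2, -194) = -388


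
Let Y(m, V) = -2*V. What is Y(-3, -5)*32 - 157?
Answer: 163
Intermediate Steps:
Y(-3, -5)*32 - 157 = -2*(-5)*32 - 157 = 10*32 - 157 = 320 - 157 = 163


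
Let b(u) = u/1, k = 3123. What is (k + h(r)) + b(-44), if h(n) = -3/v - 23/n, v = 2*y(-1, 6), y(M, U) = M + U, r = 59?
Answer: 1816203/590 ≈ 3078.3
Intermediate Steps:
v = 10 (v = 2*(-1 + 6) = 2*5 = 10)
b(u) = u (b(u) = u*1 = u)
h(n) = -3/10 - 23/n
(k + h(r)) + b(-44) = (3123 + (-3/10 - 23/59)) - 44 = (3123 - 407/590) - 44 = 1842163/590 - 44 = 1816203/590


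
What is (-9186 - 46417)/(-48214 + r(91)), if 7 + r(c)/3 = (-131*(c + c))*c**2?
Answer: 55603/592355041 ≈ 9.3868e-5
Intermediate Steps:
r(c) = -21 - 786*c**3 (r(c) = -21 + 3*((-131*(c + c))*c**2) = -21 + 3*((-262*c)*c**2) = -21 + 3*(-262*c**3) = -21 - 786*c**3)
(-9186 - 46417)/(-48214 + r(91)) = (-9186 - 46417)/(-48214 + (-21 - 786*91**3)) = -55603/(-48214 + (-21 - 786*753571)) = -55603/(-48214 + (-21 - 592306806)) = -55603/(-48214 - 592306827) = -55603/(-592355041) = -55603*(-1/592355041) = 55603/592355041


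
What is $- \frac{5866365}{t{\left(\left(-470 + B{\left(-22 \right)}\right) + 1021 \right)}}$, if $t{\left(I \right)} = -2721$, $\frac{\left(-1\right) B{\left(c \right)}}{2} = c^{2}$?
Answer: $\frac{1955455}{907} \approx 2156.0$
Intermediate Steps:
$B{\left(c \right)} = - 2 c^{2}$
$- \frac{5866365}{t{\left(\left(-470 + B{\left(-22 \right)}\right) + 1021 \right)}} = - \frac{5866365}{-2721} = \left(-5866365\right) \left(- \frac{1}{2721}\right) = \frac{1955455}{907}$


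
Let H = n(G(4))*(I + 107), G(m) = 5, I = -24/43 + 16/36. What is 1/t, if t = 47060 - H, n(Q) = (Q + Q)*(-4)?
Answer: 387/19866820 ≈ 1.9480e-5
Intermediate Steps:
I = -44/387 (I = -24*1/43 + 16*(1/36) = -24/43 + 4/9 = -44/387 ≈ -0.11370)
n(Q) = -8*Q (n(Q) = (2*Q)*(-4) = -8*Q)
H = -1654600/387 (H = (-8*5)*(-44/387 + 107) = -40*41365/387 = -1654600/387 ≈ -4275.5)
t = 19866820/387 (t = 47060 - 1*(-1654600/387) = 47060 + 1654600/387 = 19866820/387 ≈ 51335.)
1/t = 1/(19866820/387) = 387/19866820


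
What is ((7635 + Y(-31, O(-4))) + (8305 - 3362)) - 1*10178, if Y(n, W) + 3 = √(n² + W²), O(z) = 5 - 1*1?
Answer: 2397 + √977 ≈ 2428.3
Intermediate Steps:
O(z) = 4 (O(z) = 5 - 1 = 4)
Y(n, W) = -3 + √(W² + n²) (Y(n, W) = -3 + √(n² + W²) = -3 + √(W² + n²))
((7635 + Y(-31, O(-4))) + (8305 - 3362)) - 1*10178 = ((7635 + (-3 + √(4² + (-31)²))) + (8305 - 3362)) - 1*10178 = ((7635 + (-3 + √(16 + 961))) + 4943) - 10178 = ((7635 + (-3 + √977)) + 4943) - 10178 = ((7632 + √977) + 4943) - 10178 = (12575 + √977) - 10178 = 2397 + √977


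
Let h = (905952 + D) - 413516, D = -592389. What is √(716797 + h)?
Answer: 2*√154211 ≈ 785.39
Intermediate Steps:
h = -99953 (h = (905952 - 592389) - 413516 = 313563 - 413516 = -99953)
√(716797 + h) = √(716797 - 99953) = √616844 = 2*√154211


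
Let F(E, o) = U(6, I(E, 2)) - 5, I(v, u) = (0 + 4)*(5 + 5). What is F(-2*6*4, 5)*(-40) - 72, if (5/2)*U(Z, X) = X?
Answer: -512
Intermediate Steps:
I(v, u) = 40 (I(v, u) = 4*10 = 40)
U(Z, X) = 2*X/5
F(E, o) = 11 (F(E, o) = (⅖)*40 - 5 = 16 - 5 = 11)
F(-2*6*4, 5)*(-40) - 72 = 11*(-40) - 72 = -440 - 72 = -512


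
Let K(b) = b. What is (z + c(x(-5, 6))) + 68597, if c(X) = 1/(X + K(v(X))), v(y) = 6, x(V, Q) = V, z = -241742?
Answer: -173144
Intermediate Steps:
c(X) = 1/(6 + X) (c(X) = 1/(X + 6) = 1/(6 + X))
(z + c(x(-5, 6))) + 68597 = (-241742 + 1/(6 - 5)) + 68597 = (-241742 + 1/1) + 68597 = (-241742 + 1) + 68597 = -241741 + 68597 = -173144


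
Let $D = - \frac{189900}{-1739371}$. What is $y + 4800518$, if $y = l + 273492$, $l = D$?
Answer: $\frac{8825586037610}{1739371} \approx 5.074 \cdot 10^{6}$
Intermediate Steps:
$D = \frac{189900}{1739371}$ ($D = \left(-189900\right) \left(- \frac{1}{1739371}\right) = \frac{189900}{1739371} \approx 0.10918$)
$l = \frac{189900}{1739371} \approx 0.10918$
$y = \frac{475704243432}{1739371}$ ($y = \frac{189900}{1739371} + 273492 = \frac{475704243432}{1739371} \approx 2.7349 \cdot 10^{5}$)
$y + 4800518 = \frac{475704243432}{1739371} + 4800518 = \frac{8825586037610}{1739371}$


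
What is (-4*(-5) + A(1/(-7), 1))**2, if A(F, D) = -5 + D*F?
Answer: 10816/49 ≈ 220.73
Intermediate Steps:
(-4*(-5) + A(1/(-7), 1))**2 = (-4*(-5) + (-5 + 1/(-7)))**2 = (20 + (-5 + 1*(-1/7)))**2 = (20 + (-5 - 1/7))**2 = (20 - 36/7)**2 = (104/7)**2 = 10816/49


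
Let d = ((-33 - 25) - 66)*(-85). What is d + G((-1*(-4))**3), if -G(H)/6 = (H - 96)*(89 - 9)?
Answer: 25900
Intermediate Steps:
G(H) = 46080 - 480*H (G(H) = -6*(H - 96)*(89 - 9) = -6*(-96 + H)*80 = -6*(-7680 + 80*H) = 46080 - 480*H)
d = 10540 (d = (-58 - 66)*(-85) = -124*(-85) = 10540)
d + G((-1*(-4))**3) = 10540 + (46080 - 480*(-1*(-4))**3) = 10540 + (46080 - 480*4**3) = 10540 + (46080 - 480*64) = 10540 + (46080 - 30720) = 10540 + 15360 = 25900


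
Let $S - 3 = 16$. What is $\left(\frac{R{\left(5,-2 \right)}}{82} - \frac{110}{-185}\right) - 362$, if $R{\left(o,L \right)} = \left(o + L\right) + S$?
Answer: $- \frac{547845}{1517} \approx -361.14$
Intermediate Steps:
$S = 19$ ($S = 3 + 16 = 19$)
$R{\left(o,L \right)} = 19 + L + o$ ($R{\left(o,L \right)} = \left(o + L\right) + 19 = \left(L + o\right) + 19 = 19 + L + o$)
$\left(\frac{R{\left(5,-2 \right)}}{82} - \frac{110}{-185}\right) - 362 = \left(\frac{19 - 2 + 5}{82} - \frac{110}{-185}\right) - 362 = \left(22 \cdot \frac{1}{82} - - \frac{22}{37}\right) - 362 = \left(\frac{11}{41} + \frac{22}{37}\right) - 362 = \frac{1309}{1517} - 362 = - \frac{547845}{1517}$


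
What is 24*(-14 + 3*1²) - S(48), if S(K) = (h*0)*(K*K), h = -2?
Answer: -264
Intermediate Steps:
S(K) = 0 (S(K) = (-2*0)*(K*K) = 0*K² = 0)
24*(-14 + 3*1²) - S(48) = 24*(-14 + 3*1²) - 1*0 = 24*(-14 + 3*1) + 0 = 24*(-14 + 3) + 0 = 24*(-11) + 0 = -264 + 0 = -264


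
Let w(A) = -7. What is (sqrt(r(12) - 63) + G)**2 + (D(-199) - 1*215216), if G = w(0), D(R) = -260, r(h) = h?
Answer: -215476 + (7 - I*sqrt(51))**2 ≈ -2.1548e+5 - 99.98*I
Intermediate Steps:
G = -7
(sqrt(r(12) - 63) + G)**2 + (D(-199) - 1*215216) = (sqrt(12 - 63) - 7)**2 + (-260 - 1*215216) = (sqrt(-51) - 7)**2 + (-260 - 215216) = (I*sqrt(51) - 7)**2 - 215476 = (-7 + I*sqrt(51))**2 - 215476 = -215476 + (-7 + I*sqrt(51))**2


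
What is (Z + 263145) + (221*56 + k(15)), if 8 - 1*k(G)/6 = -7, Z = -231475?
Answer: 44136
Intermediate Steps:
k(G) = 90 (k(G) = 48 - 6*(-7) = 48 + 42 = 90)
(Z + 263145) + (221*56 + k(15)) = (-231475 + 263145) + (221*56 + 90) = 31670 + (12376 + 90) = 31670 + 12466 = 44136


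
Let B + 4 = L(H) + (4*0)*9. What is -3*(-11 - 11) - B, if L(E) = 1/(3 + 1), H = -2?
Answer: 279/4 ≈ 69.750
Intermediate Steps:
L(E) = ¼ (L(E) = 1/4 = ¼)
B = -15/4 (B = -4 + (¼ + (4*0)*9) = -4 + (¼ + 0*9) = -4 + (¼ + 0) = -4 + ¼ = -15/4 ≈ -3.7500)
-3*(-11 - 11) - B = -3*(-11 - 11) - 1*(-15/4) = -3*(-22) + 15/4 = 66 + 15/4 = 279/4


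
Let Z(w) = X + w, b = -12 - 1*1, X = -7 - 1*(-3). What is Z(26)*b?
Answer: -286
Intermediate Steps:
X = -4 (X = -7 + 3 = -4)
b = -13 (b = -12 - 1 = -13)
Z(w) = -4 + w
Z(26)*b = (-4 + 26)*(-13) = 22*(-13) = -286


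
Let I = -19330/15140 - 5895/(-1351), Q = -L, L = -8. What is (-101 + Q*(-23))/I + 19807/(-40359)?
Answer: -23652048558839/254808443373 ≈ -92.823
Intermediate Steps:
Q = 8 (Q = -1*(-8) = 8)
I = 6313547/2045414 (I = -19330*1/15140 - 5895*(-1/1351) = -1933/1514 + 5895/1351 = 6313547/2045414 ≈ 3.0867)
(-101 + Q*(-23))/I + 19807/(-40359) = (-101 + 8*(-23))/(6313547/2045414) + 19807/(-40359) = (-101 - 184)*(2045414/6313547) + 19807*(-1/40359) = -285*2045414/6313547 - 19807/40359 = -582942990/6313547 - 19807/40359 = -23652048558839/254808443373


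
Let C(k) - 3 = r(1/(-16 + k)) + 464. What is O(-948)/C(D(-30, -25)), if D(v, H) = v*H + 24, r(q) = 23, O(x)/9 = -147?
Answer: -27/10 ≈ -2.7000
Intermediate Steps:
O(x) = -1323 (O(x) = 9*(-147) = -1323)
D(v, H) = 24 + H*v (D(v, H) = H*v + 24 = 24 + H*v)
C(k) = 490 (C(k) = 3 + (23 + 464) = 3 + 487 = 490)
O(-948)/C(D(-30, -25)) = -1323/490 = -1323*1/490 = -27/10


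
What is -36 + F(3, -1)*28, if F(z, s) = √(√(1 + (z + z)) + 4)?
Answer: -36 + 28*√(4 + √7) ≈ 36.182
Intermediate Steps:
F(z, s) = √(4 + √(1 + 2*z)) (F(z, s) = √(√(1 + 2*z) + 4) = √(4 + √(1 + 2*z)))
-36 + F(3, -1)*28 = -36 + √(4 + √(1 + 2*3))*28 = -36 + √(4 + √(1 + 6))*28 = -36 + √(4 + √7)*28 = -36 + 28*√(4 + √7)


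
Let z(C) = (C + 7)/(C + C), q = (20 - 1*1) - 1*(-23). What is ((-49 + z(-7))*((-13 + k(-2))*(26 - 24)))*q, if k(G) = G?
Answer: 61740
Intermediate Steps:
q = 42 (q = (20 - 1) + 23 = 19 + 23 = 42)
z(C) = (7 + C)/(2*C) (z(C) = (7 + C)/((2*C)) = (7 + C)*(1/(2*C)) = (7 + C)/(2*C))
((-49 + z(-7))*((-13 + k(-2))*(26 - 24)))*q = ((-49 + (½)*(7 - 7)/(-7))*((-13 - 2)*(26 - 24)))*42 = ((-49 + (½)*(-⅐)*0)*(-15*2))*42 = ((-49 + 0)*(-30))*42 = -49*(-30)*42 = 1470*42 = 61740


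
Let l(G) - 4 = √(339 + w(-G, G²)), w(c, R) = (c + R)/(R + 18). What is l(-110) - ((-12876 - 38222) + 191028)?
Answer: -139926 + √12482182254/6059 ≈ -1.3991e+5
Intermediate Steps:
w(c, R) = (R + c)/(18 + R)
l(G) = 4 + √(339 + (G² - G)/(18 + G²))
l(-110) - ((-12876 - 38222) + 191028) = (4 + √((6102 - 1*(-110) + 340*(-110)²)/(18 + (-110)²))) - ((-12876 - 38222) + 191028) = (4 + √((6102 + 110 + 340*12100)/(18 + 12100))) - (-51098 + 191028) = (4 + √((6102 + 110 + 4114000)/12118)) - 1*139930 = (4 + √((1/12118)*4120212)) - 139930 = (4 + √(2060106/6059)) - 139930 = (4 + √12482182254/6059) - 139930 = -139926 + √12482182254/6059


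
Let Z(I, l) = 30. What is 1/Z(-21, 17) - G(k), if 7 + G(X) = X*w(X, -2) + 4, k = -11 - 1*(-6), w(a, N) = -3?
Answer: -359/30 ≈ -11.967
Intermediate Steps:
k = -5 (k = -11 + 6 = -5)
G(X) = -3 - 3*X (G(X) = -7 + (X*(-3) + 4) = -7 + (-3*X + 4) = -7 + (4 - 3*X) = -3 - 3*X)
1/Z(-21, 17) - G(k) = 1/30 - (-3 - 3*(-5)) = 1/30 - (-3 + 15) = 1/30 - 1*12 = 1/30 - 12 = -359/30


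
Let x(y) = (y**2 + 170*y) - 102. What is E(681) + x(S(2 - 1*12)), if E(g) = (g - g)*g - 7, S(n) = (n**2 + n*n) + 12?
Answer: 80875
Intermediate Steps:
S(n) = 12 + 2*n**2 (S(n) = (n**2 + n**2) + 12 = 2*n**2 + 12 = 12 + 2*n**2)
x(y) = -102 + y**2 + 170*y
E(g) = -7 (E(g) = 0*g - 7 = 0 - 7 = -7)
E(681) + x(S(2 - 1*12)) = -7 + (-102 + (12 + 2*(2 - 1*12)**2)**2 + 170*(12 + 2*(2 - 1*12)**2)) = -7 + (-102 + (12 + 2*(2 - 12)**2)**2 + 170*(12 + 2*(2 - 12)**2)) = -7 + (-102 + (12 + 2*(-10)**2)**2 + 170*(12 + 2*(-10)**2)) = -7 + (-102 + (12 + 2*100)**2 + 170*(12 + 2*100)) = -7 + (-102 + (12 + 200)**2 + 170*(12 + 200)) = -7 + (-102 + 212**2 + 170*212) = -7 + (-102 + 44944 + 36040) = -7 + 80882 = 80875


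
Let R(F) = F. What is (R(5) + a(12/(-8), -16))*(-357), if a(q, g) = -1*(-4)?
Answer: -3213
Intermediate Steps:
a(q, g) = 4
(R(5) + a(12/(-8), -16))*(-357) = (5 + 4)*(-357) = 9*(-357) = -3213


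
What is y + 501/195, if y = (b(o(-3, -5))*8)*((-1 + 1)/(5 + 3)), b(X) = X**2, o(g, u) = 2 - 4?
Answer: 167/65 ≈ 2.5692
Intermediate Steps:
o(g, u) = -2
y = 0 (y = ((-2)**2*8)*((-1 + 1)/(5 + 3)) = (4*8)*(0/8) = 32*(0*(1/8)) = 32*0 = 0)
y + 501/195 = 0 + 501/195 = 0 + 501*(1/195) = 0 + 167/65 = 167/65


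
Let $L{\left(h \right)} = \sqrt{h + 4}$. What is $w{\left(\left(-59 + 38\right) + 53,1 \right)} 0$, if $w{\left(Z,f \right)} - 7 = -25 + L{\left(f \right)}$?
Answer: $0$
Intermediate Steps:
$L{\left(h \right)} = \sqrt{4 + h}$
$w{\left(Z,f \right)} = -18 + \sqrt{4 + f}$ ($w{\left(Z,f \right)} = 7 + \left(-25 + \sqrt{4 + f}\right) = -18 + \sqrt{4 + f}$)
$w{\left(\left(-59 + 38\right) + 53,1 \right)} 0 = \left(-18 + \sqrt{4 + 1}\right) 0 = \left(-18 + \sqrt{5}\right) 0 = 0$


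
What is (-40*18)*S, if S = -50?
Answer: 36000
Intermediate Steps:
(-40*18)*S = -40*18*(-50) = -720*(-50) = 36000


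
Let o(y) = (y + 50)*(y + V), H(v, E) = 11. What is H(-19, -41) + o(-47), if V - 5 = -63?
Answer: -304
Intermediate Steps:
V = -58 (V = 5 - 63 = -58)
o(y) = (-58 + y)*(50 + y) (o(y) = (y + 50)*(y - 58) = (50 + y)*(-58 + y) = (-58 + y)*(50 + y))
H(-19, -41) + o(-47) = 11 + (-2900 + (-47)² - 8*(-47)) = 11 + (-2900 + 2209 + 376) = 11 - 315 = -304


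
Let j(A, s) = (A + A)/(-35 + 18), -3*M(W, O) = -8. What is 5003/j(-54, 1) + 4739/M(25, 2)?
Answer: 553961/216 ≈ 2564.6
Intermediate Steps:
M(W, O) = 8/3 (M(W, O) = -⅓*(-8) = 8/3)
j(A, s) = -2*A/17 (j(A, s) = (2*A)/(-17) = (2*A)*(-1/17) = -2*A/17)
5003/j(-54, 1) + 4739/M(25, 2) = 5003/((-2/17*(-54))) + 4739/(8/3) = 5003/(108/17) + 4739*(3/8) = 5003*(17/108) + 14217/8 = 85051/108 + 14217/8 = 553961/216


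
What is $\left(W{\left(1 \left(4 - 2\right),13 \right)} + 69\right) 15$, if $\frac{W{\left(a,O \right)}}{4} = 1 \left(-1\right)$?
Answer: $975$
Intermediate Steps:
$W{\left(a,O \right)} = -4$ ($W{\left(a,O \right)} = 4 \cdot 1 \left(-1\right) = 4 \left(-1\right) = -4$)
$\left(W{\left(1 \left(4 - 2\right),13 \right)} + 69\right) 15 = \left(-4 + 69\right) 15 = 65 \cdot 15 = 975$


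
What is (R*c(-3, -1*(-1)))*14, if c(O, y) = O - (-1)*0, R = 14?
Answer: -588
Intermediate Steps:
c(O, y) = O (c(O, y) = O - 1*0 = O + 0 = O)
(R*c(-3, -1*(-1)))*14 = (14*(-3))*14 = -42*14 = -588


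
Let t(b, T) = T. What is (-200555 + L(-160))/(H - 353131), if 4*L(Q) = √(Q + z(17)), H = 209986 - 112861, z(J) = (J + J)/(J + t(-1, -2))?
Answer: 200555/256006 - 13*I*√210/15360360 ≈ 0.7834 - 1.2265e-5*I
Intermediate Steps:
z(J) = 2*J/(-2 + J) (z(J) = (J + J)/(J - 2) = (2*J)/(-2 + J) = 2*J/(-2 + J))
H = 97125
L(Q) = √(34/15 + Q)/4 (L(Q) = √(Q + 2*17/(-2 + 17))/4 = √(Q + 2*17/15)/4 = √(Q + 2*17*(1/15))/4 = √(Q + 34/15)/4 = √(34/15 + Q)/4)
(-200555 + L(-160))/(H - 353131) = (-200555 + √(510 + 225*(-160))/60)/(97125 - 353131) = (-200555 + √(510 - 36000)/60)/(-256006) = (-200555 + √(-35490)/60)*(-1/256006) = (-200555 + (13*I*√210)/60)*(-1/256006) = (-200555 + 13*I*√210/60)*(-1/256006) = 200555/256006 - 13*I*√210/15360360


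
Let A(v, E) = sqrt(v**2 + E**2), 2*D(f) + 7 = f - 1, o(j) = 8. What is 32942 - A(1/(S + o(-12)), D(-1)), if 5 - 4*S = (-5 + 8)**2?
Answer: 32942 - sqrt(3973)/14 ≈ 32938.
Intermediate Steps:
D(f) = -4 + f/2 (D(f) = -7/2 + (f - 1)/2 = -7/2 + (-1 + f)/2 = -7/2 + (-1/2 + f/2) = -4 + f/2)
S = -1 (S = 5/4 - (-5 + 8)**2/4 = 5/4 - 1/4*3**2 = 5/4 - 1/4*9 = 5/4 - 9/4 = -1)
A(v, E) = sqrt(E**2 + v**2)
32942 - A(1/(S + o(-12)), D(-1)) = 32942 - sqrt((-4 + (1/2)*(-1))**2 + (1/(-1 + 8))**2) = 32942 - sqrt((-4 - 1/2)**2 + (1/7)**2) = 32942 - sqrt((-9/2)**2 + (1/7)**2) = 32942 - sqrt(81/4 + 1/49) = 32942 - sqrt(3973/196) = 32942 - sqrt(3973)/14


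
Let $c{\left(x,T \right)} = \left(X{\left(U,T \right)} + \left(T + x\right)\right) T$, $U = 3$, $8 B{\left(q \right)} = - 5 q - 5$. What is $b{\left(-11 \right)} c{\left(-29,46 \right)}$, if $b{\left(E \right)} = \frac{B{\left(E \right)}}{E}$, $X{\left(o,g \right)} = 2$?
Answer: $- \frac{10925}{22} \approx -496.59$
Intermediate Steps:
$B{\left(q \right)} = - \frac{5}{8} - \frac{5 q}{8}$ ($B{\left(q \right)} = \frac{- 5 q - 5}{8} = \frac{-5 - 5 q}{8} = - \frac{5}{8} - \frac{5 q}{8}$)
$c{\left(x,T \right)} = T \left(2 + T + x\right)$ ($c{\left(x,T \right)} = \left(2 + \left(T + x\right)\right) T = \left(2 + T + x\right) T = T \left(2 + T + x\right)$)
$b{\left(E \right)} = \frac{- \frac{5}{8} - \frac{5 E}{8}}{E}$
$b{\left(-11 \right)} c{\left(-29,46 \right)} = \frac{5 \left(-1 - -11\right)}{8 \left(-11\right)} 46 \left(2 + 46 - 29\right) = \frac{5}{8} \left(- \frac{1}{11}\right) \left(-1 + 11\right) 46 \cdot 19 = \frac{5}{8} \left(- \frac{1}{11}\right) 10 \cdot 874 = \left(- \frac{25}{44}\right) 874 = - \frac{10925}{22}$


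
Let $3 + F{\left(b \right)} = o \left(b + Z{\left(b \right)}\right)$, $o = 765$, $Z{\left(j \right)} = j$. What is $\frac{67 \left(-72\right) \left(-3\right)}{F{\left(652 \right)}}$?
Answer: $\frac{4824}{332519} \approx 0.014507$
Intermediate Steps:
$F{\left(b \right)} = -3 + 1530 b$ ($F{\left(b \right)} = -3 + 765 \left(b + b\right) = -3 + 765 \cdot 2 b = -3 + 1530 b$)
$\frac{67 \left(-72\right) \left(-3\right)}{F{\left(652 \right)}} = \frac{67 \left(-72\right) \left(-3\right)}{-3 + 1530 \cdot 652} = \frac{\left(-4824\right) \left(-3\right)}{-3 + 997560} = \frac{14472}{997557} = 14472 \cdot \frac{1}{997557} = \frac{4824}{332519}$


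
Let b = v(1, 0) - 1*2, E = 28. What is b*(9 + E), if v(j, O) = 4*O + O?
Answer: -74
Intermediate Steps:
v(j, O) = 5*O
b = -2 (b = 5*0 - 1*2 = 0 - 2 = -2)
b*(9 + E) = -2*(9 + 28) = -2*37 = -74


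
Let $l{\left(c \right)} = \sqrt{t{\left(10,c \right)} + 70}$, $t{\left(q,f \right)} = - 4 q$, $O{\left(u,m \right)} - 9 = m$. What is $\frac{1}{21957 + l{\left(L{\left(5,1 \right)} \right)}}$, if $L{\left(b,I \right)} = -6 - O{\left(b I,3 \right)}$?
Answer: $\frac{7319}{160703273} - \frac{\sqrt{30}}{482109819} \approx 4.5532 \cdot 10^{-5}$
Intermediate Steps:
$O{\left(u,m \right)} = 9 + m$
$L{\left(b,I \right)} = -18$ ($L{\left(b,I \right)} = -6 - \left(9 + 3\right) = -6 - 12 = -18$)
$l{\left(c \right)} = \sqrt{30}$ ($l{\left(c \right)} = \sqrt{\left(-4\right) 10 + 70} = \sqrt{-40 + 70} = \sqrt{30}$)
$\frac{1}{21957 + l{\left(L{\left(5,1 \right)} \right)}} = \frac{1}{21957 + \sqrt{30}}$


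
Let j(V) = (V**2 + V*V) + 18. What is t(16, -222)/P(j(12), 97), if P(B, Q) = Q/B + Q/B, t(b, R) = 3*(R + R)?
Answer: -203796/97 ≈ -2101.0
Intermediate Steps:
t(b, R) = 6*R (t(b, R) = 3*(2*R) = 6*R)
j(V) = 18 + 2*V**2 (j(V) = (V**2 + V**2) + 18 = 2*V**2 + 18 = 18 + 2*V**2)
P(B, Q) = 2*Q/B
t(16, -222)/P(j(12), 97) = (6*(-222))/((2*97/(18 + 2*12**2))) = -1332/(2*97/(18 + 2*144)) = -1332/(2*97/(18 + 288)) = -1332/(2*97/306) = -1332/(2*97*(1/306)) = -1332/97/153 = -1332*153/97 = -203796/97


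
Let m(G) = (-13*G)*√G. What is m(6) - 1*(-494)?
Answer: 494 - 78*√6 ≈ 302.94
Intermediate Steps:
m(G) = -13*G^(3/2)
m(6) - 1*(-494) = -78*√6 - 1*(-494) = -78*√6 + 494 = 494 - 78*√6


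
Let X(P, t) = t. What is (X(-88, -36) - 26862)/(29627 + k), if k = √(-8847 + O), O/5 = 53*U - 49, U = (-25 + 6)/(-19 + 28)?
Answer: -3586081707/3949959512 + 40347*I*√86863/3949959512 ≈ -0.90788 + 0.0030105*I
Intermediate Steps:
U = -19/9 ≈ -2.1111
O = -7240/9 (O = 5*(53*(-19/9) - 49) = 5*(-1007/9 - 49) = 5*(-1448/9) = -7240/9 ≈ -804.44)
k = I*√86863/3 (k = √(-8847 - 7240/9) = √(-86863/9) = I*√86863/3 ≈ 98.242*I)
(X(-88, -36) - 26862)/(29627 + k) = (-36 - 26862)/(29627 + I*√86863/3) = -26898/(29627 + I*√86863/3)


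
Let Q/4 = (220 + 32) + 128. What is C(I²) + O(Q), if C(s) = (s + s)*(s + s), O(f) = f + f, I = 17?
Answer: 337124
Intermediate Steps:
Q = 1520 (Q = 4*((220 + 32) + 128) = 4*(252 + 128) = 4*380 = 1520)
O(f) = 2*f
C(s) = 4*s² (C(s) = (2*s)*(2*s) = 4*s²)
C(I²) + O(Q) = 4*(17²)² + 2*1520 = 4*289² + 3040 = 4*83521 + 3040 = 334084 + 3040 = 337124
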